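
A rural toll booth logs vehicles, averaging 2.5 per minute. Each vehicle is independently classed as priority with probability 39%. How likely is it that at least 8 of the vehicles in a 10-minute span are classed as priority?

Thinning: the vehicles that are classed as priority themselves form a Poisson process with rate 0.39 × 2.5 = 0.975 per minute.
Over the interval, μ = 0.975 × 10 = 9.75 (a 10-minute span = 10 minutes).
P(N ≥ 8) = 1 − P(N ≤ 7) ≈ 0.7564.

0.7564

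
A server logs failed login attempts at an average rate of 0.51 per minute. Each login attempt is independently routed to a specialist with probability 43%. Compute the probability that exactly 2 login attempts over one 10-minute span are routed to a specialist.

Thinning: the login attempts that are routed to a specialist themselves form a Poisson process with rate 0.43 × 0.51 = 0.2193 per minute.
Over the interval, μ = 0.2193 × 10 = 2.193 (a 10-minute span = 10 minutes).
P(N = 2) = e^(−2.193) · 2.193^2/2! ≈ 0.2683.

0.2683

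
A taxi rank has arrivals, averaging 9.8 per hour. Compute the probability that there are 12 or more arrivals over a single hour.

0.2807

With mean μ = 9.8 per hour,
P(N ≥ 12) = 1 − P(N ≤ 11) = 1 − Σ_{j=0}^{11} e^(−μ) μ^j/j! ≈ 0.2807.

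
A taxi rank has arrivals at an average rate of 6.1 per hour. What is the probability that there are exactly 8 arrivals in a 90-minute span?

Over the interval, μ = 6.1 × 1.5 = 9.15 (a 90-minute span = 1.5 hours).
P(N = 8) = e^(−μ) μ^8/8! = e^(−9.15) · 9.15^8/40320 ≈ 0.1294.

0.1294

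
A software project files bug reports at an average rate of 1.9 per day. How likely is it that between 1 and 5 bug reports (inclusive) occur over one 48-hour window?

Over the interval, μ = 1.9 × 2 = 3.8 (a 48-hour window = 2 days).
P(1 ≤ N ≤ 5) = Σ_{j=1}^{5} e^(−3.8) · 3.8^j/j! ≈ 0.7932.

0.7932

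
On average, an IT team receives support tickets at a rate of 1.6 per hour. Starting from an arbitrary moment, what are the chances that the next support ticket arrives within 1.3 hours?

Inter-arrival times are exponential with rate λ = 1.6 per hour.
P(T ≤ 1.3) = 1 − e^(−λt) = 1 − e^(−1.6 × 1.3) = 1 − e^(−2.08) ≈ 0.8751.

0.8751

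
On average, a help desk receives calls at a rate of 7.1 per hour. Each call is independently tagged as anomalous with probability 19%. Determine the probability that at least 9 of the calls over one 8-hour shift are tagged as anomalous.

0.7490

Thinning: the calls that are tagged as anomalous themselves form a Poisson process with rate 0.19 × 7.1 = 1.349 per hour.
Over the interval, μ = 1.349 × 8 = 10.792 (an 8-hour shift = 8 hours).
P(N ≥ 9) = 1 − P(N ≤ 8) ≈ 0.7490.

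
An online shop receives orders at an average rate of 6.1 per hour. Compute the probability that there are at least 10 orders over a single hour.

0.0910

With mean μ = 6.1 per hour,
P(N ≥ 10) = 1 − P(N ≤ 9) = 1 − Σ_{j=0}^{9} e^(−μ) μ^j/j! ≈ 0.0910.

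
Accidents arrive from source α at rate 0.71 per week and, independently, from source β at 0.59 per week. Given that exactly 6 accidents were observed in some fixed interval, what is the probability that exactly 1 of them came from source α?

Given the total, each event is independently from source α with probability p = λ_α/(λ_α+λ_β) = 0.71/1.3 ≈ 0.5462.
So K ~ Binomial(6, 0.71/1.3): P(K = 1) = C(6,1) · (0.71/1.3)^1 · (0.59/1.3)^5 ≈ 0.0631.

0.0631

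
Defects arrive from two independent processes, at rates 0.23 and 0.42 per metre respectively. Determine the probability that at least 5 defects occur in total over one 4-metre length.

Independent Poisson processes superpose: combined rate λ = 0.23 + 0.42 = 0.65 per metre.
Over the interval, μ = 0.65 × 4 = 2.6 (a 4-metre length = 4 metres).
P(N ≥ 5) = 1 − P(N ≤ 4) ≈ 0.1226.

0.1226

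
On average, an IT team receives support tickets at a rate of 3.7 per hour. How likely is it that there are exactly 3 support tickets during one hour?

0.2087

With mean μ = 3.7 per hour,
P(N = 3) = e^(−μ) μ^3/3! = e^(−3.7) · 3.7^3/6 ≈ 0.2087.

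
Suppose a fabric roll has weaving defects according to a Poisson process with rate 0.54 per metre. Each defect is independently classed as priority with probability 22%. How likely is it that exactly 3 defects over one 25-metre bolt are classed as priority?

Thinning: the defects that are classed as priority themselves form a Poisson process with rate 0.22 × 0.54 = 0.1188 per metre.
Over the interval, μ = 0.1188 × 25 = 2.97 (a 25-metre bolt = 25 metres).
P(N = 3) = e^(−2.97) · 2.97^3/3! ≈ 0.2240.

0.2240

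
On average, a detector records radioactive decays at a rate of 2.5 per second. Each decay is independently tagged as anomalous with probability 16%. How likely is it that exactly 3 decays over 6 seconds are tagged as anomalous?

0.2090

Thinning: the decays that are tagged as anomalous themselves form a Poisson process with rate 0.16 × 2.5 = 0.4 per second.
Over the interval, μ = 0.4 × 6 = 2.4 (6 seconds).
P(N = 3) = e^(−2.4) · 2.4^3/3! ≈ 0.2090.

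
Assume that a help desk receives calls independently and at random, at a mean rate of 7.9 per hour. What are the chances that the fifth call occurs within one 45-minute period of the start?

Over the interval, μ = 7.9 × 0.75 = 5.925 (a 45-minute period = 0.75 hours).
The fifth arrival falls in the interval iff at least 5 events occur there: P(S_5 ≤ t) = P(N ≥ 5) = 1 − P(N ≤ 4) ≈ 0.7048.

0.7048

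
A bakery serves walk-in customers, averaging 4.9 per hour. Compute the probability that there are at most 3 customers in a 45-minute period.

Over the interval, μ = 4.9 × 0.75 = 3.675 (a 45-minute period = 0.75 hours).
P(N ≤ 3) = Σ_{j=0}^{3} e^(−μ) μ^j/j! ≈ 0.4994.

0.4994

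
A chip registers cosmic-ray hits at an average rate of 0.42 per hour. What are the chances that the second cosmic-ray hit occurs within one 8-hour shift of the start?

Over the interval, μ = 0.42 × 8 = 3.36 (an 8-hour shift = 8 hours).
The second arrival falls in the interval iff at least 2 events occur there: P(S_2 ≤ t) = P(N ≥ 2) = 1 − P(N ≤ 1) ≈ 0.8486.

0.8486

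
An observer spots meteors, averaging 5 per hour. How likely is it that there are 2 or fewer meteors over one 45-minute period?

0.2771

Over the interval, μ = 5 × 0.75 = 3.75 (a 45-minute period = 0.75 hours).
P(N ≤ 2) = Σ_{j=0}^{2} e^(−μ) μ^j/j! ≈ 0.2771.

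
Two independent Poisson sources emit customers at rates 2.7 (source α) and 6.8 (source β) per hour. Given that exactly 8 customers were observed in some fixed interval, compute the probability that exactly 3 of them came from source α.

0.2416

Given the total, each event is independently from source α with probability p = λ_α/(λ_α+λ_β) = 2.7/9.5 ≈ 0.2842.
So K ~ Binomial(8, 2.7/9.5): P(K = 3) = C(8,3) · (2.7/9.5)^3 · (6.8/9.5)^5 ≈ 0.2416.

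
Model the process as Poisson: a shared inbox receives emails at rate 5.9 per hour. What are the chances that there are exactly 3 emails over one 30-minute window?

0.2239

Over the interval, μ = 5.9 × 0.5 = 2.95 (a 30-minute window = 0.5 hours).
P(N = 3) = e^(−μ) μ^3/3! = e^(−2.95) · 2.95^3/6 ≈ 0.2239.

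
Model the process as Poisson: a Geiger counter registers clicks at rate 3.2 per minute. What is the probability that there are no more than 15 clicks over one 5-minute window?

0.4667

Over the interval, μ = 3.2 × 5 = 16 (a 5-minute window = 5 minutes).
P(N ≤ 15) = Σ_{j=0}^{15} e^(−μ) μ^j/j! ≈ 0.4667.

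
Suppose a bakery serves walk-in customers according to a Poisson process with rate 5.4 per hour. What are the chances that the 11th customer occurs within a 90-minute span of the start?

0.1942

Over the interval, μ = 5.4 × 1.5 = 8.1 (a 90-minute span = 1.5 hours).
The 11th arrival falls in the interval iff at least 11 events occur there: P(S_11 ≤ t) = P(N ≥ 11) = 1 − P(N ≤ 10) ≈ 0.1942.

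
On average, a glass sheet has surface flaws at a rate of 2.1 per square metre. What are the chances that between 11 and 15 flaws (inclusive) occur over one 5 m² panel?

Over the interval, μ = 2.1 × 5 = 10.5 (a 5 m² panel = 5 square metres).
P(11 ≤ N ≤ 15) = Σ_{j=11}^{15} e^(−10.5) · 10.5^j/j! ≈ 0.4109.

0.4109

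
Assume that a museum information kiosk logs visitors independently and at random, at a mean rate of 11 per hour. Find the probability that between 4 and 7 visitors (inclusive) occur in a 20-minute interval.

0.4652

Over the interval, μ = 11 × 1/3 ≈ 3.66667 (a 20-minute interval = 1/3 hours).
P(4 ≤ N ≤ 7) = Σ_{j=4}^{7} e^(−3.66667) · 3.66667^j/j! ≈ 0.4652.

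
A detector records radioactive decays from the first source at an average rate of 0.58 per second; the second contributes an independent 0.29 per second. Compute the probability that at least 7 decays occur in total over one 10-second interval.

0.7645

Independent Poisson processes superpose: combined rate λ = 0.58 + 0.29 = 0.87 per second.
Over the interval, μ = 0.87 × 10 = 8.7 (a 10-second interval = 10 seconds).
P(N ≥ 7) = 1 − P(N ≤ 6) ≈ 0.7645.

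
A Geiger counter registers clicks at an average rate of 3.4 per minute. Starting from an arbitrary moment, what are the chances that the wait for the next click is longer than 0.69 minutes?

The wait for the next event is exponential with rate λ = 3.4 per minute.
P(T > 0.69) = e^(−λt) = e^(−3.4 × 0.69) = e^(−2.346) ≈ 0.0958.

0.0958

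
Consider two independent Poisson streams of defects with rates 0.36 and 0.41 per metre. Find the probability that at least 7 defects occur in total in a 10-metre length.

Independent Poisson processes superpose: combined rate λ = 0.36 + 0.41 = 0.77 per metre.
Over the interval, μ = 0.77 × 10 = 7.7 (a 10-metre length = 10 metres).
P(N ≥ 7) = 1 − P(N ≤ 6) ≈ 0.6486.

0.6486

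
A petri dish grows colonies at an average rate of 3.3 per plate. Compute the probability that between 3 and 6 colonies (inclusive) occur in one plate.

0.5896

With mean μ = 3.3 per plate,
P(3 ≤ N ≤ 6) = Σ_{j=3}^{6} e^(−3.3) · 3.3^j/j! ≈ 0.5896.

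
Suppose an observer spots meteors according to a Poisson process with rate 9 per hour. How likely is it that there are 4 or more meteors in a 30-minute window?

Over the interval, μ = 9 × 0.5 = 4.5 (a 30-minute window = 0.5 hours).
P(N ≥ 4) = 1 − P(N ≤ 3) = 1 − Σ_{j=0}^{3} e^(−μ) μ^j/j! ≈ 0.6577.

0.6577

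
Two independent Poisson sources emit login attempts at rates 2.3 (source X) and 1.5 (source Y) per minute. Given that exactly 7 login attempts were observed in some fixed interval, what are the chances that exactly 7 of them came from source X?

0.0298

Given the total, each event is independently from source X with probability p = λ_X/(λ_X+λ_Y) = 2.3/3.8 ≈ 0.6053.
So K ~ Binomial(7, 2.3/3.8): P(K = 7) = C(7,7) · (2.3/3.8)^7 · (1.5/3.8)^0 ≈ 0.0298.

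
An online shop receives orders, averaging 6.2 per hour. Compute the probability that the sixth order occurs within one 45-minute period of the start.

0.3229

Over the interval, μ = 6.2 × 0.75 = 4.65 (a 45-minute period = 0.75 hours).
The sixth arrival falls in the interval iff at least 6 events occur there: P(S_6 ≤ t) = P(N ≥ 6) = 1 − P(N ≤ 5) ≈ 0.3229.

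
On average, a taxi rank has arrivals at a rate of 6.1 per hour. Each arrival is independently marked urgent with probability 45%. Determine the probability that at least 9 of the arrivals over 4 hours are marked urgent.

Thinning: the arrivals that are marked urgent themselves form a Poisson process with rate 0.45 × 6.1 = 2.745 per hour.
Over the interval, μ = 2.745 × 4 = 10.98 (4 hours).
P(N ≥ 9) = 1 − P(N ≤ 8) ≈ 0.7662.

0.7662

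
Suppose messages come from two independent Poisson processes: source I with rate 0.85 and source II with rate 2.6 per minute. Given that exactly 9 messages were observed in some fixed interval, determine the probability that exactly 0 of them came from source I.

0.0784

Given the total, each event is independently from source I with probability p = λ_I/(λ_I+λ_II) = 0.85/3.45 ≈ 0.2464.
So K ~ Binomial(9, 0.85/3.45): P(K = 0) = C(9,0) · (0.85/3.45)^0 · (2.6/3.45)^9 ≈ 0.0784.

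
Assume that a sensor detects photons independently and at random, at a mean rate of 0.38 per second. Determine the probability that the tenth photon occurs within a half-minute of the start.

Over the interval, μ = 0.38 × 30 = 11.4 (a half-minute = 30 seconds).
The tenth arrival falls in the interval iff at least 10 events occur there: P(S_10 ≤ t) = P(N ≥ 10) = 1 − P(N ≤ 9) ≈ 0.7013.

0.7013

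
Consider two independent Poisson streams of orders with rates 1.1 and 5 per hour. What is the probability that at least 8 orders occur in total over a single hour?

0.2699

Independent Poisson processes superpose: combined rate λ = 1.1 + 5 = 6.1 per hour.
So μ = 6.1.
P(N ≥ 8) = 1 − P(N ≤ 7) ≈ 0.2699.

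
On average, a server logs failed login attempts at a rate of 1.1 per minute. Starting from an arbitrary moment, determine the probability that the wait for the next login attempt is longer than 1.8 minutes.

The wait for the next event is exponential with rate λ = 1.1 per minute.
P(T > 1.8) = e^(−λt) = e^(−1.1 × 1.8) = e^(−1.98) ≈ 0.1381.

0.1381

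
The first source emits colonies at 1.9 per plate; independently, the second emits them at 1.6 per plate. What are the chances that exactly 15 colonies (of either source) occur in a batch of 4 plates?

Independent Poisson processes superpose: combined rate λ = 1.9 + 1.6 = 3.5 per plate.
Over the interval, μ = 3.5 × 4 = 14 (a batch of 4 plates = 4 plates).
P(N = 15) = e^(−14) · 14^15/15! ≈ 0.0989.

0.0989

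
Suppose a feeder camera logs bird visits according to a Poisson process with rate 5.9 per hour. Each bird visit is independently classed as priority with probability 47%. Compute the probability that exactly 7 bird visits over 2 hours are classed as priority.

Thinning: the bird visits that are classed as priority themselves form a Poisson process with rate 0.47 × 5.9 = 2.773 per hour.
Over the interval, μ = 2.773 × 2 = 5.546 (2 hours).
P(N = 7) = e^(−5.546) · 5.546^7/7! ≈ 0.1250.

0.1250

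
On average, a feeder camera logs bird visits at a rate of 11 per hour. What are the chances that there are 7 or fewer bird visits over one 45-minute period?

Over the interval, μ = 11 × 0.75 = 8.25 (a 45-minute period = 0.75 hours).
P(N ≤ 7) = Σ_{j=0}^{7} e^(−μ) μ^j/j! ≈ 0.4186.

0.4186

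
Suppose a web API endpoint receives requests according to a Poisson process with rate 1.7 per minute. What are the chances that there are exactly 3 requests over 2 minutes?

0.2186

Over the interval, μ = 1.7 × 2 = 3.4 (2 minutes).
P(N = 3) = e^(−μ) μ^3/3! = e^(−3.4) · 3.4^3/6 ≈ 0.2186.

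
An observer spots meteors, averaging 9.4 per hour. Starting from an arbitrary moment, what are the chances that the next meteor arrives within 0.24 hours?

Inter-arrival times are exponential with rate λ = 9.4 per hour.
P(T ≤ 0.24) = 1 − e^(−λt) = 1 − e^(−9.4 × 0.24) = 1 − e^(−2.256) ≈ 0.8952.

0.8952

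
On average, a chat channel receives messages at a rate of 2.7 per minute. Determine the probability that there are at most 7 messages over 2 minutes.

Over the interval, μ = 2.7 × 2 = 5.4 (2 minutes).
P(N ≤ 7) = Σ_{j=0}^{7} e^(−μ) μ^j/j! ≈ 0.8217.

0.8217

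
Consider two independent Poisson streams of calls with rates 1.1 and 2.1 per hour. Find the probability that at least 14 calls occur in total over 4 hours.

0.4050

Independent Poisson processes superpose: combined rate λ = 1.1 + 2.1 = 3.2 per hour.
Over the interval, μ = 3.2 × 4 = 12.8 (4 hours).
P(N ≥ 14) = 1 − P(N ≤ 13) ≈ 0.4050.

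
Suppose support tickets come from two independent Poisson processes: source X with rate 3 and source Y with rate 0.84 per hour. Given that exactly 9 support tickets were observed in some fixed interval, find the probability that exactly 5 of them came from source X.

Given the total, each event is independently from source X with probability p = λ_X/(λ_X+λ_Y) = 3/3.84 ≈ 0.7812.
So K ~ Binomial(9, 3/3.84): P(K = 5) = C(9,5) · (3/3.84)^5 · (0.84/3.84)^4 ≈ 0.0840.

0.0840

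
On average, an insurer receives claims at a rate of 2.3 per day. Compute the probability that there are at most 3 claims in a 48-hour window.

Over the interval, μ = 2.3 × 2 = 4.6 (a 48-hour window = 2 days).
P(N ≤ 3) = Σ_{j=0}^{3} e^(−μ) μ^j/j! ≈ 0.3257.

0.3257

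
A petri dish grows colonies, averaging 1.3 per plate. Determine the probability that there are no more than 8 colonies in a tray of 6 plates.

Over the interval, μ = 1.3 × 6 = 7.8 (a tray of 6 plates = 6 plates).
P(N ≤ 8) = Σ_{j=0}^{8} e^(−μ) μ^j/j! ≈ 0.6204.

0.6204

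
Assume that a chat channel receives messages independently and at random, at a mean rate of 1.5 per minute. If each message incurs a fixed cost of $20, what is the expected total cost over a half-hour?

$900

E[N] = 1.5 × 30 = 45 (a half-hour = 30 minutes); E[cost] = 45 × $20 = $900.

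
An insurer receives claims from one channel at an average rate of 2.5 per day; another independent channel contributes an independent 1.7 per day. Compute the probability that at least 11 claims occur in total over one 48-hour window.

Independent Poisson processes superpose: combined rate λ = 2.5 + 1.7 = 4.2 per day.
Over the interval, μ = 4.2 × 2 = 8.4 (a 48-hour window = 2 days).
P(N ≥ 11) = 1 − P(N ≤ 10) ≈ 0.2257.

0.2257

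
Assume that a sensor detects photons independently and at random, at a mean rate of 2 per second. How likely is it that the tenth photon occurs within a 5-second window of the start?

0.5421

Over the interval, μ = 2 × 5 = 10 (a 5-second window = 5 seconds).
The tenth arrival falls in the interval iff at least 10 events occur there: P(S_10 ≤ t) = P(N ≥ 10) = 1 − P(N ≤ 9) ≈ 0.5421.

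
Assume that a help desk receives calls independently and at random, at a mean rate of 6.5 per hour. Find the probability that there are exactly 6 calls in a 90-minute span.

0.0696

Over the interval, μ = 6.5 × 1.5 = 9.75 (a 90-minute span = 1.5 hours).
P(N = 6) = e^(−μ) μ^6/6! = e^(−9.75) · 9.75^6/720 ≈ 0.0696.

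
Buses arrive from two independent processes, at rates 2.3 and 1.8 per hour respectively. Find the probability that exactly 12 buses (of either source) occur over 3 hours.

0.1139

Independent Poisson processes superpose: combined rate λ = 2.3 + 1.8 = 4.1 per hour.
Over the interval, μ = 4.1 × 3 = 12.3 (3 hours).
P(N = 12) = e^(−12.3) · 12.3^12/12! ≈ 0.1139.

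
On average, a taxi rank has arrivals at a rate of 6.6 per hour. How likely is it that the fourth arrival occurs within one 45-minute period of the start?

Over the interval, μ = 6.6 × 0.75 = 4.95 (a 45-minute period = 0.75 hours).
The fourth arrival falls in the interval iff at least 4 events occur there: P(S_4 ≤ t) = P(N ≥ 4) = 1 − P(N ≤ 3) ≈ 0.7279.

0.7279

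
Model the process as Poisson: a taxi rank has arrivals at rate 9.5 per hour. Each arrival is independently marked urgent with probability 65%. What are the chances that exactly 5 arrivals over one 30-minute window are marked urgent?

0.1067

Thinning: the arrivals that are marked urgent themselves form a Poisson process with rate 0.65 × 9.5 = 6.175 per hour.
Over the interval, μ = 6.175 × 0.5 = 3.0875 (a 30-minute window = 0.5 hours).
P(N = 5) = e^(−3.0875) · 3.0875^5/5! ≈ 0.1067.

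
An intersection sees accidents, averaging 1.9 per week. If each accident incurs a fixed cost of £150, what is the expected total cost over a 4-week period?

E[N] = 1.9 × 4 = 7.6 (a 4-week period = 4 weeks); E[cost] = 7.6 × £150 = £1140.

£1140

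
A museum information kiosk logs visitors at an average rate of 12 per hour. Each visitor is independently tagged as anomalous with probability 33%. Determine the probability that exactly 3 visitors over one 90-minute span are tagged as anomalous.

0.0919

Thinning: the visitors that are tagged as anomalous themselves form a Poisson process with rate 0.33 × 12 = 3.96 per hour.
Over the interval, μ = 3.96 × 1.5 = 5.94 (a 90-minute span = 1.5 hours).
P(N = 3) = e^(−5.94) · 5.94^3/3! ≈ 0.0919.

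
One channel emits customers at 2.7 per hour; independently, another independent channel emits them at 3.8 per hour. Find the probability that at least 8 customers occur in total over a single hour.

Independent Poisson processes superpose: combined rate λ = 2.7 + 3.8 = 6.5 per hour.
So μ = 6.5.
P(N ≥ 8) = 1 − P(N ≤ 7) ≈ 0.3272.

0.3272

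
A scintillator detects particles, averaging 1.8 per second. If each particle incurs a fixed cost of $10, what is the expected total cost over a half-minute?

E[N] = 1.8 × 30 = 54 (a half-minute = 30 seconds); E[cost] = 54 × $10 = $540.

$540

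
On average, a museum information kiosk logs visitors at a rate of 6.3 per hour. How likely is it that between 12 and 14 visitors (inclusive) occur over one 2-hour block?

0.3203

Over the interval, μ = 6.3 × 2 = 12.6 (a 2-hour block = 2 hours).
P(12 ≤ N ≤ 14) = Σ_{j=12}^{14} e^(−12.6) · 12.6^j/j! ≈ 0.3203.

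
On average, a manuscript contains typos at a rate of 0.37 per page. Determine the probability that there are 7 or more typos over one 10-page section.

Over the interval, μ = 0.37 × 10 = 3.7 (a 10-page section = 10 pages).
P(N ≥ 7) = 1 − P(N ≤ 6) = 1 − Σ_{j=0}^{6} e^(−μ) μ^j/j! ≈ 0.0818.

0.0818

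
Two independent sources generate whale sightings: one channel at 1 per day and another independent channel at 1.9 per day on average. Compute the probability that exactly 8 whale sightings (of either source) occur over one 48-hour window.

Independent Poisson processes superpose: combined rate λ = 1 + 1.9 = 2.9 per day.
Over the interval, μ = 2.9 × 2 = 5.8 (a 48-hour window = 2 days).
P(N = 8) = e^(−5.8) · 5.8^8/8! ≈ 0.0962.

0.0962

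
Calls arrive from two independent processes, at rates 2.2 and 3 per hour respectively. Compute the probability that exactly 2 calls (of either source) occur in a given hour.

Independent Poisson processes superpose: combined rate λ = 2.2 + 3 = 5.2 per hour.
So μ = 5.2.
P(N = 2) = e^(−5.2) · 5.2^2/2! ≈ 0.0746.

0.0746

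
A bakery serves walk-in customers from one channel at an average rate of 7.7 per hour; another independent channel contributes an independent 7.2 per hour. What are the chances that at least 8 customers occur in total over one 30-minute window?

0.4680

Independent Poisson processes superpose: combined rate λ = 7.7 + 7.2 = 14.9 per hour.
Over the interval, μ = 14.9 × 0.5 = 7.45 (a 30-minute window = 0.5 hours).
P(N ≥ 8) = 1 − P(N ≤ 7) ≈ 0.4680.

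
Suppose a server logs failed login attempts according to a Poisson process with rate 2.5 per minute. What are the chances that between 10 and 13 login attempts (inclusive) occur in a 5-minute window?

Over the interval, μ = 2.5 × 5 = 12.5 (a 5-minute window = 5 minutes).
P(10 ≤ N ≤ 13) = Σ_{j=10}^{13} e^(−12.5) · 12.5^j/j! ≈ 0.4264.

0.4264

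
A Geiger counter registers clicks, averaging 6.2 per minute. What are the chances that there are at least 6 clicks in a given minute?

0.5859

With mean μ = 6.2 per minute,
P(N ≥ 6) = 1 − P(N ≤ 5) = 1 − Σ_{j=0}^{5} e^(−μ) μ^j/j! ≈ 0.5859.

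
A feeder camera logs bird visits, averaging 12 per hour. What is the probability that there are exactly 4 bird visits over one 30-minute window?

Over the interval, μ = 12 × 0.5 = 6 (a 30-minute window = 0.5 hours).
P(N = 4) = e^(−μ) μ^4/4! = e^(−6) · 6^4/24 ≈ 0.1339.

0.1339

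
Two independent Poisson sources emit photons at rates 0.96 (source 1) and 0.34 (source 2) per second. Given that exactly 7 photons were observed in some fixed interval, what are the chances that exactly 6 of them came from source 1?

0.2969

Given the total, each event is independently from source 1 with probability p = λ_1/(λ_1+λ_2) = 0.96/1.3 ≈ 0.7385.
So K ~ Binomial(7, 0.96/1.3): P(K = 6) = C(7,6) · (0.96/1.3)^6 · (0.34/1.3)^1 ≈ 0.2969.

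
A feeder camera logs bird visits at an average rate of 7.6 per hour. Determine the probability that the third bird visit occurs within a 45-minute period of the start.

Over the interval, μ = 7.6 × 0.75 = 5.7 (a 45-minute period = 0.75 hours).
The third arrival falls in the interval iff at least 3 events occur there: P(S_3 ≤ t) = P(N ≥ 3) = 1 − P(N ≤ 2) ≈ 0.9232.

0.9232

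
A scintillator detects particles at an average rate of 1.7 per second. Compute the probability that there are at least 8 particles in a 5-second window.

0.6144

Over the interval, μ = 1.7 × 5 = 8.5 (a 5-second window = 5 seconds).
P(N ≥ 8) = 1 − P(N ≤ 7) = 1 − Σ_{j=0}^{7} e^(−μ) μ^j/j! ≈ 0.6144.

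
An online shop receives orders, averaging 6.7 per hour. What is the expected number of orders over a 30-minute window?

E[N] = λt = 6.7 × 0.5 = 3.35 (a 30-minute window = 0.5 hours).

3.35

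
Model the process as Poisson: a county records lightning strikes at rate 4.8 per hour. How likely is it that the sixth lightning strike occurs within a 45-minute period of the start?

Over the interval, μ = 4.8 × 0.75 = 3.6 (a 45-minute period = 0.75 hours).
The sixth arrival falls in the interval iff at least 6 events occur there: P(S_6 ≤ t) = P(N ≥ 6) = 1 − P(N ≤ 5) ≈ 0.1559.

0.1559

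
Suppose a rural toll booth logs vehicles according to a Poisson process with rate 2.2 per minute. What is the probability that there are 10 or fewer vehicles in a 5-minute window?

Over the interval, μ = 2.2 × 5 = 11 (a 5-minute window = 5 minutes).
P(N ≤ 10) = Σ_{j=0}^{10} e^(−μ) μ^j/j! ≈ 0.4599.

0.4599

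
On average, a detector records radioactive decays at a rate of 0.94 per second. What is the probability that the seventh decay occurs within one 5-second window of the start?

0.1954

Over the interval, μ = 0.94 × 5 = 4.7 (a 5-second window = 5 seconds).
The seventh arrival falls in the interval iff at least 7 events occur there: P(S_7 ≤ t) = P(N ≥ 7) = 1 − P(N ≤ 6) ≈ 0.1954.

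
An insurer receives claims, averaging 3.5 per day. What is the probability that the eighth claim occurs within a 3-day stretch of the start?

0.8215

Over the interval, μ = 3.5 × 3 = 10.5 (a 3-day stretch = 3 days).
The eighth arrival falls in the interval iff at least 8 events occur there: P(S_8 ≤ t) = P(N ≥ 8) = 1 − P(N ≤ 7) ≈ 0.8215.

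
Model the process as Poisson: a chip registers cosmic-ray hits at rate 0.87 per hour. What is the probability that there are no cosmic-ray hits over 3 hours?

0.0735

Over the interval, μ = 0.87 × 3 = 2.61 (3 hours).
P(N = 0) = e^(−μ) μ^0/0! = e^(−2.61) · 2.61^0/1 ≈ 0.0735.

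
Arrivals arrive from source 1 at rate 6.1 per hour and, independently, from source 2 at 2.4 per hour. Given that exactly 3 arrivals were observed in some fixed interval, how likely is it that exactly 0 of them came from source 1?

0.0225

Given the total, each event is independently from source 1 with probability p = λ_1/(λ_1+λ_2) = 6.1/8.5 ≈ 0.7176.
So K ~ Binomial(3, 6.1/8.5): P(K = 0) = C(3,0) · (6.1/8.5)^0 · (2.4/8.5)^3 ≈ 0.0225.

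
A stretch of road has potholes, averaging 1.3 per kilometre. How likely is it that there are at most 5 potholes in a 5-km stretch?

0.3690

Over the interval, μ = 1.3 × 5 = 6.5 (a 5-km stretch = 5 kilometres).
P(N ≤ 5) = Σ_{j=0}^{5} e^(−μ) μ^j/j! ≈ 0.3690.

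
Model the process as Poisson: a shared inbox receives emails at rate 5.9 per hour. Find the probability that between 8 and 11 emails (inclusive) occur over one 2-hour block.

0.3860

Over the interval, μ = 5.9 × 2 = 11.8 (a 2-hour block = 2 hours).
P(8 ≤ N ≤ 11) = Σ_{j=8}^{11} e^(−11.8) · 11.8^j/j! ≈ 0.3860.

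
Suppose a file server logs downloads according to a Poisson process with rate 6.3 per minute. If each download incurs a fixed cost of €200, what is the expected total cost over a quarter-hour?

€18900

E[N] = 6.3 × 15 = 94.5 (a quarter-hour = 15 minutes); E[cost] = 94.5 × €200 = €18900.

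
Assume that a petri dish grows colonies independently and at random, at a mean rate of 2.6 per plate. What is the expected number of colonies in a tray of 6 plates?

E[N] = λt = 2.6 × 6 = 15.6 (a tray of 6 plates = 6 plates).

15.6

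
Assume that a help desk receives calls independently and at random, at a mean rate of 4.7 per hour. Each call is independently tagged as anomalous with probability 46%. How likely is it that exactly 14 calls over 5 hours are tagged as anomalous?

Thinning: the calls that are tagged as anomalous themselves form a Poisson process with rate 0.46 × 4.7 = 2.162 per hour.
Over the interval, μ = 2.162 × 5 = 10.81 (5 hours).
P(N = 14) = e^(−10.81) · 10.81^14/14! ≈ 0.0689.

0.0689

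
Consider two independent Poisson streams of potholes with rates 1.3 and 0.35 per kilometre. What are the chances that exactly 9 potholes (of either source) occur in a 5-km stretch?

0.1275

Independent Poisson processes superpose: combined rate λ = 1.3 + 0.35 = 1.65 per kilometre.
Over the interval, μ = 1.65 × 5 = 8.25 (a 5-km stretch = 5 kilometres).
P(N = 9) = e^(−8.25) · 8.25^9/9! ≈ 0.1275.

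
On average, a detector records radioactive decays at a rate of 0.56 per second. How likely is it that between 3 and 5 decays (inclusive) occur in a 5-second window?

0.4654

Over the interval, μ = 0.56 × 5 = 2.8 (a 5-second window = 5 seconds).
P(3 ≤ N ≤ 5) = Σ_{j=3}^{5} e^(−2.8) · 2.8^j/j! ≈ 0.4654.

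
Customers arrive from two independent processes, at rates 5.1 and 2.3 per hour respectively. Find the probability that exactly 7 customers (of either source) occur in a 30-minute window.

0.0466

Independent Poisson processes superpose: combined rate λ = 5.1 + 2.3 = 7.4 per hour.
Over the interval, μ = 7.4 × 0.5 = 3.7 (a 30-minute window = 0.5 hours).
P(N = 7) = e^(−3.7) · 3.7^7/7! ≈ 0.0466.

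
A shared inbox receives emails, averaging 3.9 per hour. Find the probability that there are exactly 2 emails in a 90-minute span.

0.0493

Over the interval, μ = 3.9 × 1.5 = 5.85 (a 90-minute span = 1.5 hours).
P(N = 2) = e^(−μ) μ^2/2! = e^(−5.85) · 5.85^2/2 ≈ 0.0493.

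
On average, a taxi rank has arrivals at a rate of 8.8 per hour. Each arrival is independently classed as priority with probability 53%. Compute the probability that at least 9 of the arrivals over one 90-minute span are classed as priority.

Thinning: the arrivals that are classed as priority themselves form a Poisson process with rate 0.53 × 8.8 = 4.664 per hour.
Over the interval, μ = 4.664 × 1.5 = 6.996 (a 90-minute span = 1.5 hours).
P(N ≥ 9) = 1 − P(N ≤ 8) ≈ 0.2704.

0.2704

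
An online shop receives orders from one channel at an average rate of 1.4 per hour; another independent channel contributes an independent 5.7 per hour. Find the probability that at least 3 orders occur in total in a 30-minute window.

Independent Poisson processes superpose: combined rate λ = 1.4 + 5.7 = 7.1 per hour.
Over the interval, μ = 7.1 × 0.5 = 3.55 (a 30-minute window = 0.5 hours).
P(N ≥ 3) = 1 − P(N ≤ 2) ≈ 0.6883.

0.6883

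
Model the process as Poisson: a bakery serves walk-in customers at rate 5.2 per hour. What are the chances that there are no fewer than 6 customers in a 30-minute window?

Over the interval, μ = 5.2 × 0.5 = 2.6 (a 30-minute window = 0.5 hours).
P(N ≥ 6) = 1 − P(N ≤ 5) = 1 − Σ_{j=0}^{5} e^(−μ) μ^j/j! ≈ 0.0490.

0.0490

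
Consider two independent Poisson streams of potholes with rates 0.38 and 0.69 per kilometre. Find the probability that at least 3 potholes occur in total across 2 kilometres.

0.3612

Independent Poisson processes superpose: combined rate λ = 0.38 + 0.69 = 1.07 per kilometre.
Over the interval, μ = 1.07 × 2 = 2.14 (2 kilometres).
P(N ≥ 3) = 1 − P(N ≤ 2) ≈ 0.3612.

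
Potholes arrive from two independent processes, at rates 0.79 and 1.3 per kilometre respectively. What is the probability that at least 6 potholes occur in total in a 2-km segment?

0.2436

Independent Poisson processes superpose: combined rate λ = 0.79 + 1.3 = 2.09 per kilometre.
Over the interval, μ = 2.09 × 2 = 4.18 (a 2-km segment = 2 kilometres).
P(N ≥ 6) = 1 − P(N ≤ 5) ≈ 0.2436.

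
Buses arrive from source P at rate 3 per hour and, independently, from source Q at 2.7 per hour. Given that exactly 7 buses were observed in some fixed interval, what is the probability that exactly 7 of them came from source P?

0.0112

Given the total, each event is independently from source P with probability p = λ_P/(λ_P+λ_Q) = 3/5.7 ≈ 0.5263.
So K ~ Binomial(7, 3/5.7): P(K = 7) = C(7,7) · (3/5.7)^7 · (2.7/5.7)^0 ≈ 0.0112.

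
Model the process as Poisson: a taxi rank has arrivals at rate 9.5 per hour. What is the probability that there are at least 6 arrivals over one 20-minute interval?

Over the interval, μ = 9.5 × 1/3 ≈ 3.16667 (a 20-minute interval = 1/3 hours).
P(N ≥ 6) = 1 − P(N ≤ 5) = 1 − Σ_{j=0}^{5} e^(−μ) μ^j/j! ≈ 0.1016.

0.1016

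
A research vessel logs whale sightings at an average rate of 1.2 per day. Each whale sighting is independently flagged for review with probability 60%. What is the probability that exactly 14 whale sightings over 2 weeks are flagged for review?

Thinning: the whale sightings that are flagged for review themselves form a Poisson process with rate 0.6 × 1.2 = 0.72 per day.
Over the interval, μ = 0.72 × 14 = 10.08 (2 weeks = 14 days).
P(N = 14) = e^(−10.08) · 10.08^14/14! ≈ 0.0537.

0.0537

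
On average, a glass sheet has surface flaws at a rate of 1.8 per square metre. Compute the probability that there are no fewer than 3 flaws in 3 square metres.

0.9052

Over the interval, μ = 1.8 × 3 = 5.4 (3 square metres).
P(N ≥ 3) = 1 − P(N ≤ 2) = 1 − Σ_{j=0}^{2} e^(−μ) μ^j/j! ≈ 0.9052.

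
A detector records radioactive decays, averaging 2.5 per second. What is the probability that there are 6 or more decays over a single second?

0.0420

With mean μ = 2.5 per second,
P(N ≥ 6) = 1 − P(N ≤ 5) = 1 − Σ_{j=0}^{5} e^(−μ) μ^j/j! ≈ 0.0420.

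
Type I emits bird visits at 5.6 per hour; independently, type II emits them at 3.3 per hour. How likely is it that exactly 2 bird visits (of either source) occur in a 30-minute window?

0.1156

Independent Poisson processes superpose: combined rate λ = 5.6 + 3.3 = 8.9 per hour.
Over the interval, μ = 8.9 × 0.5 = 4.45 (a 30-minute window = 0.5 hours).
P(N = 2) = e^(−4.45) · 4.45^2/2! ≈ 0.1156.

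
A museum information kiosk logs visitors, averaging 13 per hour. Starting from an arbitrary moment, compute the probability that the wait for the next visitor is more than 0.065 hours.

The wait for the next event is exponential with rate λ = 13 per hour.
P(T > 0.065) = e^(−λt) = e^(−13 × 0.065) = e^(−0.845) ≈ 0.4296.

0.4296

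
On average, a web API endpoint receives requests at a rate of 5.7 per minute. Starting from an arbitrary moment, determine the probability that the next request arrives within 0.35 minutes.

Inter-arrival times are exponential with rate λ = 5.7 per minute.
P(T ≤ 0.35) = 1 − e^(−λt) = 1 − e^(−5.7 × 0.35) = 1 − e^(−1.995) ≈ 0.8640.

0.8640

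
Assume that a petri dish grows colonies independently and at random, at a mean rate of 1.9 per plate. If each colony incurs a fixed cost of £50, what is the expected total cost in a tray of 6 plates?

£570

E[N] = 1.9 × 6 = 11.4 (a tray of 6 plates = 6 plates); E[cost] = 11.4 × £50 = £570.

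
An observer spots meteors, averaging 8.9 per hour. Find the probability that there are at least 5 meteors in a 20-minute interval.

Over the interval, μ = 8.9 × 1/3 ≈ 2.96667 (a 20-minute interval = 1/3 hours).
P(N ≥ 5) = 1 − P(N ≤ 4) = 1 − Σ_{j=0}^{4} e^(−μ) μ^j/j! ≈ 0.1792.

0.1792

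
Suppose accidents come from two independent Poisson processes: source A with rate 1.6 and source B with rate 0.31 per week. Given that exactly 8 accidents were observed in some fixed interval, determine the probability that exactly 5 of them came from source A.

Given the total, each event is independently from source A with probability p = λ_A/(λ_A+λ_B) = 1.6/1.91 ≈ 0.8377.
So K ~ Binomial(8, 1.6/1.91): P(K = 5) = C(8,5) · (1.6/1.91)^5 · (0.31/1.91)^3 ≈ 0.0988.

0.0988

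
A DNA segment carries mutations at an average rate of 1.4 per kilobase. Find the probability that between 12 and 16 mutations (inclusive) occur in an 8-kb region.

Over the interval, μ = 1.4 × 8 = 11.2 (an 8-kb region = 8 kilobases).
P(12 ≤ N ≤ 16) = Σ_{j=12}^{16} e^(−11.2) · 11.2^j/j! ≈ 0.3810.

0.3810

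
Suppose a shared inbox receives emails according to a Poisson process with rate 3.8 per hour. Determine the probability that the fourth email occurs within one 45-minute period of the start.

Over the interval, μ = 3.8 × 0.75 = 2.85 (a 45-minute period = 0.75 hours).
The fourth arrival falls in the interval iff at least 4 events occur there: P(S_4 ≤ t) = P(N ≥ 4) = 1 − P(N ≤ 3) ≈ 0.3192.

0.3192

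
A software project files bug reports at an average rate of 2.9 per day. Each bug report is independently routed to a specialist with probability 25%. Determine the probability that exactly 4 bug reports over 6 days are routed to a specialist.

Thinning: the bug reports that are routed to a specialist themselves form a Poisson process with rate 0.25 × 2.9 = 0.725 per day.
Over the interval, μ = 0.725 × 6 = 4.35 (6 days).
P(N = 4) = e^(−4.35) · 4.35^4/4! ≈ 0.1926.

0.1926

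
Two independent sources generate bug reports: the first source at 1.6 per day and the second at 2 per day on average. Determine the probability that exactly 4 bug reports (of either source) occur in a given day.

0.1912

Independent Poisson processes superpose: combined rate λ = 1.6 + 2 = 3.6 per day.
So μ = 3.6.
P(N = 4) = e^(−3.6) · 3.6^4/4! ≈ 0.1912.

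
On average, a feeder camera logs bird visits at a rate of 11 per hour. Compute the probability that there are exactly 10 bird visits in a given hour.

0.1194

With mean μ = 11 per hour,
P(N = 10) = e^(−μ) μ^10/10! = e^(−11) · 11^10/3628800 ≈ 0.1194.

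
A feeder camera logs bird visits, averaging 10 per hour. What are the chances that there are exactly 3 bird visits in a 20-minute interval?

Over the interval, μ = 10 × 1/3 ≈ 3.33333 (a 20-minute interval = 1/3 hours).
P(N = 3) = e^(−μ) μ^3/3! = e^(−3.33333) · 3.33333^3/6 ≈ 0.2202.

0.2202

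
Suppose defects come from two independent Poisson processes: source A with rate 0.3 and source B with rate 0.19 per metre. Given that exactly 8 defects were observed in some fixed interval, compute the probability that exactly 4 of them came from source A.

Given the total, each event is independently from source A with probability p = λ_A/(λ_A+λ_B) = 0.3/0.49 ≈ 0.6122.
So K ~ Binomial(8, 0.3/0.49): P(K = 4) = C(8,4) · (0.3/0.49)^4 · (0.19/0.49)^4 ≈ 0.2223.

0.2223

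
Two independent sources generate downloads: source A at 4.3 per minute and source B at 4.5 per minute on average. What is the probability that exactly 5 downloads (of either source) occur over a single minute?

0.0663

Independent Poisson processes superpose: combined rate λ = 4.3 + 4.5 = 8.8 per minute.
So μ = 8.8.
P(N = 5) = e^(−8.8) · 8.8^5/5! ≈ 0.0663.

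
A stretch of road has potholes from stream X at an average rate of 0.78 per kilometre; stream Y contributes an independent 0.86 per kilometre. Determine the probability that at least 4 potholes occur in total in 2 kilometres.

Independent Poisson processes superpose: combined rate λ = 0.78 + 0.86 = 1.64 per kilometre.
Over the interval, μ = 1.64 × 2 = 3.28 (2 kilometres).
P(N ≥ 4) = 1 − P(N ≤ 3) ≈ 0.4152.

0.4152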